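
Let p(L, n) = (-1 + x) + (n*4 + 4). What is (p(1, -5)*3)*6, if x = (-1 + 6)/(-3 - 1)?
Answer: -657/2 ≈ -328.50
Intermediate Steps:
x = -5/4 (x = 5/(-4) = 5*(-¼) = -5/4 ≈ -1.2500)
p(L, n) = 7/4 + 4*n (p(L, n) = (-1 - 5/4) + (n*4 + 4) = -9/4 + (4*n + 4) = -9/4 + (4 + 4*n) = 7/4 + 4*n)
(p(1, -5)*3)*6 = ((7/4 + 4*(-5))*3)*6 = ((7/4 - 20)*3)*6 = -73/4*3*6 = -219/4*6 = -657/2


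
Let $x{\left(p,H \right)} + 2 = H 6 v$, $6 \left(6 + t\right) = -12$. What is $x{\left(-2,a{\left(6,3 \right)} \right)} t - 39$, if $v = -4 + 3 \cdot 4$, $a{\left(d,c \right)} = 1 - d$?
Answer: $1897$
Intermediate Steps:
$t = -8$ ($t = -6 + \frac{1}{6} \left(-12\right) = -6 - 2 = -8$)
$v = 8$ ($v = -4 + 12 = 8$)
$x{\left(p,H \right)} = -2 + 48 H$ ($x{\left(p,H \right)} = -2 + H 6 \cdot 8 = -2 + 6 H 8 = -2 + 48 H$)
$x{\left(-2,a{\left(6,3 \right)} \right)} t - 39 = \left(-2 + 48 \left(1 - 6\right)\right) \left(-8\right) - 39 = \left(-2 + 48 \left(-5\right)\right) \left(-8\right) - 39 = \left(-2 - 240\right) \left(-8\right) - 39 = \left(-242\right) \left(-8\right) - 39 = 1936 - 39 = 1897$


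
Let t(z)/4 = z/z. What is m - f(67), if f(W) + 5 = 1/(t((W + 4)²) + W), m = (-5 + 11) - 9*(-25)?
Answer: 16755/71 ≈ 235.99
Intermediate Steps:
t(z) = 4 (t(z) = 4*(z/z) = 4*1 = 4)
m = 231 (m = 6 + 225 = 231)
f(W) = -5 + 1/(4 + W)
m - f(67) = 231 - (-19 - 5*67)/(4 + 67) = 231 - (-19 - 335)/71 = 231 - (-354)/71 = 231 - 1*(-354/71) = 231 + 354/71 = 16755/71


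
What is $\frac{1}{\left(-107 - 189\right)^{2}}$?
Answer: $\frac{1}{87616} \approx 1.1413 \cdot 10^{-5}$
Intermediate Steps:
$\frac{1}{\left(-107 - 189\right)^{2}} = \frac{1}{\left(-296\right)^{2}} = \frac{1}{87616}$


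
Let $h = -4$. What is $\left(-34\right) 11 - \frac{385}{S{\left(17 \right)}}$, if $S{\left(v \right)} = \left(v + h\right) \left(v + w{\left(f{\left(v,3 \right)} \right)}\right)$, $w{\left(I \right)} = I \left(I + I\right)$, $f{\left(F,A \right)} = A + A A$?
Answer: $- \frac{296659}{793} \approx -374.1$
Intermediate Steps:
$f{\left(F,A \right)} = A + A^{2}$
$w{\left(I \right)} = 2 I^{2}$ ($w{\left(I \right)} = I 2 I = 2 I^{2}$)
$S{\left(v \right)} = \left(-4 + v\right) \left(288 + v\right)$ ($S{\left(v \right)} = \left(v - 4\right) \left(v + 2 \left(3 \left(1 + 3\right)\right)^{2}\right) = \left(-4 + v\right) \left(v + 2 \left(3 \cdot 4\right)^{2}\right) = \left(-4 + v\right) \left(v + 2 \cdot 12^{2}\right) = \left(-4 + v\right) \left(v + 2 \cdot 144\right) = \left(-4 + v\right) \left(v + 288\right) = \left(-4 + v\right) \left(288 + v\right)$)
$\left(-34\right) 11 - \frac{385}{S{\left(17 \right)}} = \left(-34\right) 11 - \frac{385}{-1152 + 17^{2} + 284 \cdot 17} = -374 - \frac{385}{-1152 + 289 + 4828} = -374 - \frac{385}{3965} = -374 - 385 \cdot \frac{1}{3965} = -374 - \frac{77}{793} = - \frac{296659}{793}$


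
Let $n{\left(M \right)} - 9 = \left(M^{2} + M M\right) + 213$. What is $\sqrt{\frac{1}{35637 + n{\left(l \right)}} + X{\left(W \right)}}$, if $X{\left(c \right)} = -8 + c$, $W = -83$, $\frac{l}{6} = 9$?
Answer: $\frac{2 i \sqrt{39542662770}}{41691} \approx 9.5394 i$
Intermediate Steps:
$l = 54$ ($l = 6 \cdot 9 = 54$)
$n{\left(M \right)} = 222 + 2 M^{2}$ ($n{\left(M \right)} = 9 + \left(\left(M^{2} + M M\right) + 213\right) = 9 + \left(\left(M^{2} + M^{2}\right) + 213\right) = 9 + \left(2 M^{2} + 213\right) = 9 + \left(213 + 2 M^{2}\right) = 222 + 2 M^{2}$)
$\sqrt{\frac{1}{35637 + n{\left(l \right)}} + X{\left(W \right)}} = \sqrt{\frac{1}{35637 + \left(222 + 2 \cdot 54^{2}\right)} - 91} = \sqrt{\frac{1}{35637 + \left(222 + 2 \cdot 2916\right)} - 91} = \sqrt{\frac{1}{35637 + \left(222 + 5832\right)} - 91} = \sqrt{\frac{1}{35637 + 6054} - 91} = \sqrt{\frac{1}{41691} - 91} = \sqrt{- \frac{3793880}{41691}} = \frac{2 i \sqrt{39542662770}}{41691}$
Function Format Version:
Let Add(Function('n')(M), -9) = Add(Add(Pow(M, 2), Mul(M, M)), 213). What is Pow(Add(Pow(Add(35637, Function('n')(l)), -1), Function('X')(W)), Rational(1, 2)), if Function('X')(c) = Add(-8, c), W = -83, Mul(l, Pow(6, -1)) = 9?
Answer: Mul(Rational(2, 41691), I, Pow(39542662770, Rational(1, 2))) ≈ Mul(9.5394, I)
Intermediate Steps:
l = 54 (l = Mul(6, 9) = 54)
Function('n')(M) = Add(222, Mul(2, Pow(M, 2))) (Function('n')(M) = Add(9, Add(Add(Pow(M, 2), Mul(M, M)), 213)) = Add(9, Add(Add(Pow(M, 2), Pow(M, 2)), 213)) = Add(9, Add(Mul(2, Pow(M, 2)), 213)) = Add(9, Add(213, Mul(2, Pow(M, 2)))) = Add(222, Mul(2, Pow(M, 2))))
Pow(Add(Pow(Add(35637, Function('n')(l)), -1), Function('X')(W)), Rational(1, 2)) = Pow(Add(Pow(Add(35637, Add(222, Mul(2, Pow(54, 2)))), -1), Add(-8, -83)), Rational(1, 2)) = Pow(Add(Pow(Add(35637, Add(222, Mul(2, 2916))), -1), -91), Rational(1, 2)) = Pow(Add(Pow(Add(35637, Add(222, 5832)), -1), -91), Rational(1, 2)) = Pow(Add(Pow(Add(35637, 6054), -1), -91), Rational(1, 2)) = Pow(Add(Pow(41691, -1), -91), Rational(1, 2)) = Pow(Add(Rational(1, 41691), -91), Rational(1, 2)) = Pow(Rational(-3793880, 41691), Rational(1, 2)) = Mul(Rational(2, 41691), I, Pow(39542662770, Rational(1, 2)))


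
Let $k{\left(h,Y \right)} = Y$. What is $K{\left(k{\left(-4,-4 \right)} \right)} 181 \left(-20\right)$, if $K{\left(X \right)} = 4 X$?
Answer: $57920$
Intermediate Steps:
$K{\left(k{\left(-4,-4 \right)} \right)} 181 \left(-20\right) = 4 \left(-4\right) 181 \left(-20\right) = \left(-16\right) 181 \left(-20\right) = \left(-2896\right) \left(-20\right) = 57920$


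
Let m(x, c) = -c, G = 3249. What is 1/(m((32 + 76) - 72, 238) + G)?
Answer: 1/3011 ≈ 0.00033212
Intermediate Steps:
1/(m((32 + 76) - 72, 238) + G) = 1/(-1*238 + 3249) = 1/(-238 + 3249) = 1/3011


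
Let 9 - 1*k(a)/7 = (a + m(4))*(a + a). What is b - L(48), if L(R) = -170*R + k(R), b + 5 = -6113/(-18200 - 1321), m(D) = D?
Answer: 840111869/19521 ≈ 43036.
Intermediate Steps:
k(a) = 63 - 14*a*(4 + a) (k(a) = 63 - 7*(a + 4)*(a + a) = 63 - 7*(4 + a)*2*a = 63 - 14*a*(4 + a))
b = -91492/19521 (b = -5 - 6113/(-18200 - 1321) = -5 - 6113/(-19521) = -5 - 6113*(-1/19521) = -5 + 6113/19521 = -91492/19521 ≈ -4.6869)
L(R) = 63 - 226*R - 14*R² (L(R) = -170*R + (63 - 56*R - 14*R²) = 63 - 226*R - 14*R²)
b - L(48) = -91492/19521 - (63 - 226*48 - 14*48²) = -91492/19521 - (63 - 10848 - 14*2304) = -91492/19521 - (63 - 10848 - 32256) = -91492/19521 - 1*(-43041) = -91492/19521 + 43041 = 840111869/19521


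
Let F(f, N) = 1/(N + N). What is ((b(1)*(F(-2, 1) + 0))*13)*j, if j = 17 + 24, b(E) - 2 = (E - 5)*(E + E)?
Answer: -1599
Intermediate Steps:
b(E) = 2 + 2*E*(-5 + E) (b(E) = 2 + (E - 5)*(E + E) = 2 + (-5 + E)*(2*E) = 2 + 2*E*(-5 + E))
F(f, N) = 1/(2*N)
j = 41
((b(1)*(F(-2, 1) + 0))*13)*j = (((2 - 10*1 + 2*1²)*((½)/1 + 0))*13)*41 = (((2 - 10 + 2*1)*((½)*1 + 0))*13)*41 = (((2 - 10 + 2)*(½ + 0))*13)*41 = (-6*½*13)*41 = -3*13*41 = -39*41 = -1599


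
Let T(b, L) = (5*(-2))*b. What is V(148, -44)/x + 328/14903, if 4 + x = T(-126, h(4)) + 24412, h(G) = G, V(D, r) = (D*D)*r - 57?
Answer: -14355584095/382530204 ≈ -37.528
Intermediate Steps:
V(D, r) = -57 + r*D**2 (V(D, r) = D**2*r - 57 = r*D**2 - 57 = -57 + r*D**2)
T(b, L) = -10*b
x = 25668 (x = -4 + (-10*(-126) + 24412) = -4 + (1260 + 24412) = -4 + 25672 = 25668)
V(148, -44)/x + 328/14903 = (-57 - 44*148**2)/25668 + 328/14903 = (-57 - 44*21904)*(1/25668) + 328*(1/14903) = (-57 - 963776)*(1/25668) + 328/14903 = -963833*1/25668 + 328/14903 = -963833/25668 + 328/14903 = -14355584095/382530204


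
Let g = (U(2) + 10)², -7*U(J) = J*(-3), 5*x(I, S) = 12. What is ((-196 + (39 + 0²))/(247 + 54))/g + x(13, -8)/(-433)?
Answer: -5359751/537716720 ≈ -0.0099676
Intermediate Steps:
x(I, S) = 12/5 (x(I, S) = (⅕)*12 = 12/5)
U(J) = 3*J/7 (U(J) = -J*(-3)/7 = -(-3)*J/7 = 3*J/7)
g = 5776/49 (g = ((3/7)*2 + 10)² = (6/7 + 10)² = (76/7)² = 5776/49 ≈ 117.88)
((-196 + (39 + 0²))/(247 + 54))/g + x(13, -8)/(-433) = ((-196 + (39 + 0²))/(247 + 54))/(5776/49) + (12/5)/(-433) = ((-196 + (39 + 0))/301)*(49/5776) + (12/5)*(-1/433) = ((-196 + 39)*(1/301))*(49/5776) - 12/2165 = -157*1/301*(49/5776) - 12/2165 = -157/301*49/5776 - 12/2165 = -1099/248368 - 12/2165 = -5359751/537716720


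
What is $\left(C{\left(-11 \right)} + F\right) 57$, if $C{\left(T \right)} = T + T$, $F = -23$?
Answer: $-2565$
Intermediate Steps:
$C{\left(T \right)} = 2 T$
$\left(C{\left(-11 \right)} + F\right) 57 = \left(2 \left(-11\right) - 23\right) 57 = \left(-22 - 23\right) 57 = \left(-45\right) 57 = -2565$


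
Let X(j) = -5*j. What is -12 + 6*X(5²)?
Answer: -762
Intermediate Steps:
-12 + 6*X(5²) = -12 + 6*(-5*5²) = -12 + 6*(-5*25) = -12 + 6*(-125) = -12 - 750 = -762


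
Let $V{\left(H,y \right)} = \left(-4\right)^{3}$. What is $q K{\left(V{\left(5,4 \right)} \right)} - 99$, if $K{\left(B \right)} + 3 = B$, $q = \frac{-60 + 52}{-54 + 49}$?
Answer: $- \frac{1031}{5} \approx -206.2$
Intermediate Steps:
$q = \frac{8}{5}$ ($q = - \frac{8}{-5} = \left(-8\right) \left(- \frac{1}{5}\right) = \frac{8}{5} \approx 1.6$)
$V{\left(H,y \right)} = -64$
$K{\left(B \right)} = -3 + B$
$q K{\left(V{\left(5,4 \right)} \right)} - 99 = \frac{8 \left(-3 - 64\right)}{5} - 99 = \frac{8}{5} \left(-67\right) - 99 = - \frac{536}{5} - 99 = - \frac{1031}{5}$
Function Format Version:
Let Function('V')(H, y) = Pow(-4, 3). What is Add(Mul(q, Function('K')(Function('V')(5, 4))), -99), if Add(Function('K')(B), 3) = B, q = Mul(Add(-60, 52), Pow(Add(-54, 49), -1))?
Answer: Rational(-1031, 5) ≈ -206.20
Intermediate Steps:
q = Rational(8, 5) (q = Mul(-8, Pow(-5, -1)) = Mul(-8, Rational(-1, 5)) = Rational(8, 5) ≈ 1.6000)
Function('V')(H, y) = -64
Function('K')(B) = Add(-3, B)
Add(Mul(q, Function('K')(Function('V')(5, 4))), -99) = Add(Mul(Rational(8, 5), Add(-3, -64)), -99) = Add(Mul(Rational(8, 5), -67), -99) = Add(Rational(-536, 5), -99) = Rational(-1031, 5)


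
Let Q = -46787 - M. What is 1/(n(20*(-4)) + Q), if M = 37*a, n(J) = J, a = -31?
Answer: -1/45720 ≈ -2.1872e-5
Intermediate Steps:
M = -1147 (M = 37*(-31) = -1147)
Q = -45640 (Q = -46787 - 1*(-1147) = -46787 + 1147 = -45640)
1/(n(20*(-4)) + Q) = 1/(20*(-4) - 45640) = 1/(-80 - 45640) = 1/(-45720) = -1/45720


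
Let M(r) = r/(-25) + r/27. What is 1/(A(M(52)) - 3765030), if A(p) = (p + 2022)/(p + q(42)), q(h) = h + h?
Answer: -28298/106542136567 ≈ -2.6560e-7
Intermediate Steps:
q(h) = 2*h
M(r) = -2*r/675 (M(r) = r*(-1/25) + r*(1/27) = -r/25 + r/27 = -2*r/675)
A(p) = (2022 + p)/(84 + p) (A(p) = (p + 2022)/(p + 2*42) = (2022 + p)/(p + 84) = (2022 + p)/(84 + p))
1/(A(M(52)) - 3765030) = 1/((2022 - 2/675*52)/(84 - 2/675*52) - 3765030) = 1/((2022 - 104/675)/(84 - 104/675) - 3765030) = 1/((1364746/675)/(56596/675) - 3765030) = 1/((675/56596)*(1364746/675) - 3765030) = 1/(682373/28298 - 3765030) = 1/(-106542136567/28298) = -28298/106542136567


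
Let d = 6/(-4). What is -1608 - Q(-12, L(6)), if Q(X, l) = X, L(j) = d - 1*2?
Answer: -1596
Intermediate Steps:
d = -3/2 (d = 6*(-1/4) = -3/2 ≈ -1.5000)
L(j) = -7/2 (L(j) = -3/2 - 1*2 = -3/2 - 2 = -7/2)
-1608 - Q(-12, L(6)) = -1608 - 1*(-12) = -1608 + 12 = -1596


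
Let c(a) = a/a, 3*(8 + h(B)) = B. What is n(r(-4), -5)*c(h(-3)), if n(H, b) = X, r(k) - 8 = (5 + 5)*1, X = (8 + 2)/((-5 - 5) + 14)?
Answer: 5/2 ≈ 2.5000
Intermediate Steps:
h(B) = -8 + B/3
X = 5/2 (X = 10/(-10 + 14) = 10/4 = 10*(¼) = 5/2 ≈ 2.5000)
r(k) = 18 (r(k) = 8 + (5 + 5)*1 = 8 + 10*1 = 8 + 10 = 18)
n(H, b) = 5/2
c(a) = 1
n(r(-4), -5)*c(h(-3)) = (5/2)*1 = 5/2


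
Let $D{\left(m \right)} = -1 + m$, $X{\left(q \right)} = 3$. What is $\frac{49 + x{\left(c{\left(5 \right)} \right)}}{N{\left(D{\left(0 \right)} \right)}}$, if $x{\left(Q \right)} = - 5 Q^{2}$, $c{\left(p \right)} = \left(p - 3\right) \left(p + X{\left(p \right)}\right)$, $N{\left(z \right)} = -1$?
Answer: $1231$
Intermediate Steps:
$c{\left(p \right)} = \left(-3 + p\right) \left(3 + p\right)$ ($c{\left(p \right)} = \left(p - 3\right) \left(p + 3\right) = \left(-3 + p\right) \left(3 + p\right)$)
$\frac{49 + x{\left(c{\left(5 \right)} \right)}}{N{\left(D{\left(0 \right)} \right)}} = \frac{49 - 5 \left(-9 + 5^{2}\right)^{2}}{-1} = - (49 - 5 \left(-9 + 25\right)^{2}) = - (49 - 5 \cdot 16^{2}) = - (49 - 1280) = \left(-1\right) \left(-1231\right) = 1231$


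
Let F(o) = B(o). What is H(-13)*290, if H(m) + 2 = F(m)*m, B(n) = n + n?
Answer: 97440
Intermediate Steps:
B(n) = 2*n
F(o) = 2*o
H(m) = -2 + 2*m² (H(m) = -2 + (2*m)*m = -2 + 2*m²)
H(-13)*290 = (-2 + 2*(-13)²)*290 = (-2 + 2*169)*290 = (-2 + 338)*290 = 336*290 = 97440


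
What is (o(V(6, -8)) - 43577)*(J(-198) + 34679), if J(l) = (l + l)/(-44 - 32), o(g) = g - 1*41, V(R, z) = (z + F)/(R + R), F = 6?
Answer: -86233115500/57 ≈ -1.5129e+9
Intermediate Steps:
V(R, z) = (6 + z)/(2*R) (V(R, z) = (z + 6)/(R + R) = (6 + z)/((2*R)) = (6 + z)*(1/(2*R)) = (6 + z)/(2*R))
o(g) = -41 + g (o(g) = g - 41 = -41 + g)
J(l) = -l/38 (J(l) = (2*l)/(-76) = (2*l)*(-1/76) = -l/38)
(o(V(6, -8)) - 43577)*(J(-198) + 34679) = ((-41 + (½)*(6 - 8)/6) - 43577)*(-1/38*(-198) + 34679) = ((-41 + (½)*(⅙)*(-2)) - 43577)*(99/19 + 34679) = ((-41 - ⅙) - 43577)*(659000/19) = (-247/6 - 43577)*(659000/19) = -261709/6*659000/19 = -86233115500/57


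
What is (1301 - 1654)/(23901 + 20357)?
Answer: -353/44258 ≈ -0.0079760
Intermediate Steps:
(1301 - 1654)/(23901 + 20357) = -353/44258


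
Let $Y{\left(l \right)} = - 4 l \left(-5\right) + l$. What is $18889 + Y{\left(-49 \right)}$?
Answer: $17860$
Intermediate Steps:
$Y{\left(l \right)} = 21 l$ ($Y{\left(l \right)} = - 4 \left(- 5 l\right) + l = 20 l + l = 21 l$)
$18889 + Y{\left(-49 \right)} = 18889 + 21 \left(-49\right) = 18889 - 1029 = 17860$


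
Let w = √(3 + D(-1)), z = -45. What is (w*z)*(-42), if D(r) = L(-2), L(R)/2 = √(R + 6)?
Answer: 1890*√7 ≈ 5000.5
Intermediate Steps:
L(R) = 2*√(6 + R) (L(R) = 2*√(R + 6) = 2*√(6 + R))
D(r) = 4 (D(r) = 2*√(6 - 2) = 2*√4 = 2*2 = 4)
w = √7 (w = √(3 + 4) = √7 ≈ 2.6458)
(w*z)*(-42) = (√7*(-45))*(-42) = -45*√7*(-42) = 1890*√7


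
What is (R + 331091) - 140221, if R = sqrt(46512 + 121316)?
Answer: 190870 + 2*sqrt(41957) ≈ 1.9128e+5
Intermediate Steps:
R = 2*sqrt(41957) (R = sqrt(167828) = 2*sqrt(41957) ≈ 409.67)
(R + 331091) - 140221 = (2*sqrt(41957) + 331091) - 140221 = (331091 + 2*sqrt(41957)) - 140221 = 190870 + 2*sqrt(41957)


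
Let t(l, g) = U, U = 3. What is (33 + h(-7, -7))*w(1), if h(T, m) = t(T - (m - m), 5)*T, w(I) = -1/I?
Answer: -12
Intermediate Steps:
t(l, g) = 3
h(T, m) = 3*T
(33 + h(-7, -7))*w(1) = (33 + 3*(-7))*(-1/1) = (33 - 21)*(-1*1) = 12*(-1) = -12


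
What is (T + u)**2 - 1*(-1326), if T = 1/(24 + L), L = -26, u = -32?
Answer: 9529/4 ≈ 2382.3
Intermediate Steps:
T = -1/2 (T = 1/(24 - 26) = 1/(-2) = -1/2 ≈ -0.50000)
(T + u)**2 - 1*(-1326) = (-1/2 - 32)**2 - 1*(-1326) = (-65/2)**2 + 1326 = 4225/4 + 1326 = 9529/4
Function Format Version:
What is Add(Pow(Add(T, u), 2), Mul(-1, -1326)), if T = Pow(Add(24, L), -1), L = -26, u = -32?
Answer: Rational(9529, 4) ≈ 2382.3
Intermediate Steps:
T = Rational(-1, 2) (T = Pow(Add(24, -26), -1) = Pow(-2, -1) = Rational(-1, 2) ≈ -0.50000)
Add(Pow(Add(T, u), 2), Mul(-1, -1326)) = Add(Pow(Add(Rational(-1, 2), -32), 2), Mul(-1, -1326)) = Add(Pow(Rational(-65, 2), 2), 1326) = Add(Rational(4225, 4), 1326) = Rational(9529, 4)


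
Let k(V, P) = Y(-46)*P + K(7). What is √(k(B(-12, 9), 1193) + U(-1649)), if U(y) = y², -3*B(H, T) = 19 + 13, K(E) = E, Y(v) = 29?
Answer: √2753805 ≈ 1659.5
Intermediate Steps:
B(H, T) = -32/3 (B(H, T) = -(19 + 13)/3 = -⅓*32 = -32/3)
k(V, P) = 7 + 29*P (k(V, P) = 29*P + 7 = 7 + 29*P)
√(k(B(-12, 9), 1193) + U(-1649)) = √((7 + 29*1193) + (-1649)²) = √((7 + 34597) + 2719201) = √(34604 + 2719201) = √2753805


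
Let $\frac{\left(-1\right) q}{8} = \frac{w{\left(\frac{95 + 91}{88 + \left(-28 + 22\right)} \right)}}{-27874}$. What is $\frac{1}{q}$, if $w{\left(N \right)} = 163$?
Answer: $\frac{13937}{652} \approx 21.376$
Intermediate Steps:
$q = \frac{652}{13937}$ ($q = - 8 \frac{163}{-27874} = - 8 \cdot 163 \left(- \frac{1}{27874}\right) = \left(-8\right) \left(- \frac{163}{27874}\right) = \frac{652}{13937} \approx 0.046782$)
$\frac{1}{q} = \frac{1}{\frac{652}{13937}} = \frac{13937}{652}$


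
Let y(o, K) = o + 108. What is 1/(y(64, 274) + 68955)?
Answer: 1/69127 ≈ 1.4466e-5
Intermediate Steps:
y(o, K) = 108 + o
1/(y(64, 274) + 68955) = 1/((108 + 64) + 68955) = 1/(172 + 68955) = 1/69127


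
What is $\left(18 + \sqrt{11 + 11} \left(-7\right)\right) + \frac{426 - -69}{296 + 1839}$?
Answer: $\frac{7785}{427} - 7 \sqrt{22} \approx -14.601$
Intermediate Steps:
$\left(18 + \sqrt{11 + 11} \left(-7\right)\right) + \frac{426 - -69}{296 + 1839} = \left(18 + \sqrt{22} \left(-7\right)\right) + \frac{426 + \left(-112 + 181\right)}{2135} = \left(18 - 7 \sqrt{22}\right) + \left(426 + 69\right) \frac{1}{2135} = \left(18 - 7 \sqrt{22}\right) + 495 \cdot \frac{1}{2135} = \left(18 - 7 \sqrt{22}\right) + \frac{99}{427} = \frac{7785}{427} - 7 \sqrt{22}$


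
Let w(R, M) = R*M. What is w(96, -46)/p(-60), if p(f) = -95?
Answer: 4416/95 ≈ 46.484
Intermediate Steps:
w(R, M) = M*R
w(96, -46)/p(-60) = -46*96/(-95) = -4416*(-1/95) = 4416/95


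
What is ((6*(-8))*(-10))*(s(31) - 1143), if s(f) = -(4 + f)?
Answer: -565440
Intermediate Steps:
s(f) = -4 - f
((6*(-8))*(-10))*(s(31) - 1143) = ((6*(-8))*(-10))*((-4 - 1*31) - 1143) = (-48*(-10))*((-4 - 31) - 1143) = 480*(-35 - 1143) = 480*(-1178) = -565440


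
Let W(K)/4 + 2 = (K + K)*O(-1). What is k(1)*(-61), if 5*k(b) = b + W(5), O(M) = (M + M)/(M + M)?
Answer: -2013/5 ≈ -402.60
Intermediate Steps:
O(M) = 1 (O(M) = (2*M)/((2*M)) = (2*M)*(1/(2*M)) = 1)
W(K) = -8 + 8*K (W(K) = -8 + 4*((K + K)*1) = -8 + 4*((2*K)*1) = -8 + 4*(2*K) = -8 + 8*K)
k(b) = 32/5 + b/5 (k(b) = (b + (-8 + 8*5))/5 = (b + (-8 + 40))/5 = (b + 32)/5 = (32 + b)/5 = 32/5 + b/5)
k(1)*(-61) = (32/5 + (⅕)*1)*(-61) = (32/5 + ⅕)*(-61) = (33/5)*(-61) = -2013/5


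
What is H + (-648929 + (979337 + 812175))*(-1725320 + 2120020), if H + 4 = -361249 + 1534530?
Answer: 450978683377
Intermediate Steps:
H = 1173277 (H = -4 + (-361249 + 1534530) = -4 + 1173281 = 1173277)
H + (-648929 + (979337 + 812175))*(-1725320 + 2120020) = 1173277 + (-648929 + (979337 + 812175))*(-1725320 + 2120020) = 1173277 + (-648929 + 1791512)*394700 = 1173277 + 1142583*394700 = 1173277 + 450977510100 = 450978683377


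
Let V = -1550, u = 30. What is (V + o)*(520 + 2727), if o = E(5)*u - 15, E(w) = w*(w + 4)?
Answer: -698105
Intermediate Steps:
E(w) = w*(4 + w)
o = 1335 (o = (5*(4 + 5))*30 - 15 = (5*9)*30 - 15 = 45*30 - 15 = 1350 - 15 = 1335)
(V + o)*(520 + 2727) = (-1550 + 1335)*(520 + 2727) = -215*3247 = -698105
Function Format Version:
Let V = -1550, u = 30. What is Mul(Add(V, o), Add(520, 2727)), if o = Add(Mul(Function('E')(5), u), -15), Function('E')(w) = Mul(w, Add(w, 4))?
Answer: -698105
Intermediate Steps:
Function('E')(w) = Mul(w, Add(4, w))
o = 1335 (o = Add(Mul(Mul(5, Add(4, 5)), 30), -15) = Add(Mul(Mul(5, 9), 30), -15) = Add(Mul(45, 30), -15) = Add(1350, -15) = 1335)
Mul(Add(V, o), Add(520, 2727)) = Mul(Add(-1550, 1335), Add(520, 2727)) = Mul(-215, 3247) = -698105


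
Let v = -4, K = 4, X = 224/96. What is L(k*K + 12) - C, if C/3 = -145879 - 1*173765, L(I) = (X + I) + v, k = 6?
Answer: 2876899/3 ≈ 9.5897e+5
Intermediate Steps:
X = 7/3 (X = 224*(1/96) = 7/3 ≈ 2.3333)
L(I) = -5/3 + I (L(I) = (7/3 + I) - 4 = -5/3 + I)
C = -958932 (C = 3*(-145879 - 1*173765) = 3*(-145879 - 173765) = 3*(-319644) = -958932)
L(k*K + 12) - C = (-5/3 + (6*4 + 12)) - 1*(-958932) = (-5/3 + (24 + 12)) + 958932 = (-5/3 + 36) + 958932 = 103/3 + 958932 = 2876899/3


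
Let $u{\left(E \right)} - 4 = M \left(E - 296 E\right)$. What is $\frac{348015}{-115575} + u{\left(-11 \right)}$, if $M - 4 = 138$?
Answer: $\frac{3550394569}{7705} \approx 4.6079 \cdot 10^{5}$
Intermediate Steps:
$M = 142$ ($M = 4 + 138 = 142$)
$u{\left(E \right)} = 4 - 41890 E$ ($u{\left(E \right)} = 4 + 142 \left(E - 296 E\right) = 4 + 142 \left(- 295 E\right) = 4 - 41890 E$)
$\frac{348015}{-115575} + u{\left(-11 \right)} = \frac{348015}{-115575} + \left(4 - -460790\right) = 348015 \left(- \frac{1}{115575}\right) + \left(4 + 460790\right) = - \frac{23201}{7705} + 460794 = \frac{3550394569}{7705}$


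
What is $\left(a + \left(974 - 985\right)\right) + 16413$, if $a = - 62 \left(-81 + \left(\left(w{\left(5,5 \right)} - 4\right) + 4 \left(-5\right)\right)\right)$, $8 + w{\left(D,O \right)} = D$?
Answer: $23098$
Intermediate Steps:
$w{\left(D,O \right)} = -8 + D$
$a = 6696$ ($a = - 62 \left(-81 + \left(\left(\left(-8 + 5\right) - 4\right) + 4 \left(-5\right)\right)\right) = - 62 \left(-81 - 27\right) = \left(-62\right) \left(-108\right) = 6696$)
$\left(a + \left(974 - 985\right)\right) + 16413 = \left(6696 + \left(974 - 985\right)\right) + 16413 = \left(6696 - 11\right) + 16413 = 6685 + 16413 = 23098$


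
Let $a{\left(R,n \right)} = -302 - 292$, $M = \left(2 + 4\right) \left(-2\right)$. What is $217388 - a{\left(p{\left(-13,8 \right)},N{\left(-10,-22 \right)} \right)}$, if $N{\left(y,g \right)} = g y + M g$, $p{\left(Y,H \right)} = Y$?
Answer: $217982$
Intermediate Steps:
$M = -12$ ($M = 6 \left(-2\right) = -12$)
$N{\left(y,g \right)} = - 12 g + g y$ ($N{\left(y,g \right)} = g y - 12 g = - 12 g + g y$)
$a{\left(R,n \right)} = -594$
$217388 - a{\left(p{\left(-13,8 \right)},N{\left(-10,-22 \right)} \right)} = 217388 - -594 = 217388 + 594 = 217982$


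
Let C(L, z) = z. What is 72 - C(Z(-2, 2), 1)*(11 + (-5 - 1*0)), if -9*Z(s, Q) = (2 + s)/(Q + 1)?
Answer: 66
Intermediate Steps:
Z(s, Q) = -(2 + s)/(9*(1 + Q)) (Z(s, Q) = -(2 + s)/(9*(Q + 1)) = -(2 + s)/(9*(1 + Q)))
72 - C(Z(-2, 2), 1)*(11 + (-5 - 1*0)) = 72 - (11 + (-5 - 1*0)) = 72 - (11 + (-5 + 0)) = 72 - (11 - 5) = 72 - 6 = 66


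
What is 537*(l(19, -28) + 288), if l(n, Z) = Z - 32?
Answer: 122436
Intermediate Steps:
l(n, Z) = -32 + Z
537*(l(19, -28) + 288) = 537*((-32 - 28) + 288) = 537*(-60 + 288) = 537*228 = 122436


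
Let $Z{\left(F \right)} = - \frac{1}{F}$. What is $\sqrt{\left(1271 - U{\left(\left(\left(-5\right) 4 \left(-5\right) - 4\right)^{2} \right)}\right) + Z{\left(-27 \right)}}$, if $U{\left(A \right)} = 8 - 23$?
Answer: $\frac{\sqrt{104169}}{9} \approx 35.861$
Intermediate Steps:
$U{\left(A \right)} = -15$ ($U{\left(A \right)} = 8 - 23 = -15$)
$\sqrt{\left(1271 - U{\left(\left(\left(-5\right) 4 \left(-5\right) - 4\right)^{2} \right)}\right) + Z{\left(-27 \right)}} = \sqrt{\left(1271 - -15\right) - \frac{1}{-27}} = \sqrt{\left(1271 + 15\right) - - \frac{1}{27}} = \sqrt{1286 + \frac{1}{27}} = \sqrt{\frac{34723}{27}} = \frac{\sqrt{104169}}{9}$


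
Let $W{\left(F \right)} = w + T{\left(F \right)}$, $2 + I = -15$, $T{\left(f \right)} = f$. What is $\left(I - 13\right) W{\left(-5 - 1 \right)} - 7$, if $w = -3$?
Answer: $263$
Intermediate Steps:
$I = -17$ ($I = -2 - 15 = -17$)
$W{\left(F \right)} = -3 + F$
$\left(I - 13\right) W{\left(-5 - 1 \right)} - 7 = \left(-17 - 13\right) \left(-3 - 6\right) - 7 = - 30 \left(-3 - 6\right) - 7 = \left(-30\right) \left(-9\right) - 7 = 270 - 7 = 263$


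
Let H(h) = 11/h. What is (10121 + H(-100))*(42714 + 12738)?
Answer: 14030589807/25 ≈ 5.6122e+8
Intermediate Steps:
(10121 + H(-100))*(42714 + 12738) = (10121 + 11/(-100))*(42714 + 12738) = (10121 + 11*(-1/100))*55452 = (10121 - 11/100)*55452 = (1012089/100)*55452 = 14030589807/25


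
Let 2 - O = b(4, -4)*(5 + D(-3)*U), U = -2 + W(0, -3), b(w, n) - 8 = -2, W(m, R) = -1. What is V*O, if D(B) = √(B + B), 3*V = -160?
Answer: 4480/3 - 960*I*√6 ≈ 1493.3 - 2351.5*I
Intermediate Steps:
V = -160/3 (V = (⅓)*(-160) = -160/3 ≈ -53.333)
b(w, n) = 6 (b(w, n) = 8 - 2 = 6)
D(B) = √2*√B (D(B) = √(2*B) = √2*√B)
U = -3 (U = -2 - 1 = -3)
O = -28 + 18*I*√6 (O = 2 - 6*(5 + (√2*√(-3))*(-3)) = 2 - 6*(5 + (√2*(I*√3))*(-3)) = 2 - 6*(5 + (I*√6)*(-3)) = 2 - 6*(5 - 3*I*√6) = 2 - (30 - 18*I*√6) = 2 + (-30 + 18*I*√6) = -28 + 18*I*√6 ≈ -28.0 + 44.091*I)
V*O = -160*(-28 + 18*I*√6)/3 = 4480/3 - 960*I*√6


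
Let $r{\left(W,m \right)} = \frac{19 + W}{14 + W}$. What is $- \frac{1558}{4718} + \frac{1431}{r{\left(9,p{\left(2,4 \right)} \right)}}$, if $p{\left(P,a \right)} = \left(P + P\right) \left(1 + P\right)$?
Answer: $\frac{11088565}{9436} \approx 1175.1$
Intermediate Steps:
$p{\left(P,a \right)} = 2 P \left(1 + P\right)$
$r{\left(W,m \right)} = \frac{19 + W}{14 + W}$
$- \frac{1558}{4718} + \frac{1431}{r{\left(9,p{\left(2,4 \right)} \right)}} = - \frac{1558}{4718} + \frac{1431}{\frac{1}{14 + 9} \left(19 + 9\right)} = \left(-1558\right) \frac{1}{4718} + \frac{1431}{\frac{1}{23} \cdot 28} = - \frac{779}{2359} + \frac{1431}{\frac{1}{23} \cdot 28} = - \frac{779}{2359} + \frac{1431}{\frac{28}{23}} = - \frac{779}{2359} + 1431 \cdot \frac{23}{28} = - \frac{779}{2359} + \frac{32913}{28} = \frac{11088565}{9436}$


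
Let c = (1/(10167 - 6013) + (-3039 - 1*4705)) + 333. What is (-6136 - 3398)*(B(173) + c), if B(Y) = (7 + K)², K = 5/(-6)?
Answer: 876002767129/12462 ≈ 7.0294e+7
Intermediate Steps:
K = -⅚ (K = 5*(-⅙) = -⅚ ≈ -0.83333)
B(Y) = 1369/36 (B(Y) = (7 - ⅚)² = (37/6)² = 1369/36)
c = -30785293/4154 (c = (1/4154 + (-3039 - 4705)) + 333 = (1/4154 - 7744) + 333 = -32168575/4154 + 333 = -30785293/4154 ≈ -7411.0)
(-6136 - 3398)*(B(173) + c) = (-6136 - 3398)*(1369/36 - 30785293/4154) = -9534*(-551291861/74772) = 876002767129/12462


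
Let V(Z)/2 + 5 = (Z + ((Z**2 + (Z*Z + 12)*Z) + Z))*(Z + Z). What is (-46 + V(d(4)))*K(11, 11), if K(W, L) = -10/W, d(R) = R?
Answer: -21200/11 ≈ -1927.3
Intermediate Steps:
V(Z) = -10 + 4*Z*(Z**2 + 2*Z + Z*(12 + Z**2)) (V(Z) = -10 + 2*((Z + ((Z**2 + (Z*Z + 12)*Z) + Z))*(Z + Z)) = -10 + 2*((Z + ((Z**2 + (Z**2 + 12)*Z) + Z))*(2*Z)) = -10 + 2*((Z + ((Z**2 + (12 + Z**2)*Z) + Z))*(2*Z)) = -10 + 2*((Z + ((Z**2 + Z*(12 + Z**2)) + Z))*(2*Z)) = -10 + 2*((Z + (Z + Z**2 + Z*(12 + Z**2)))*(2*Z)) = -10 + 2*((Z**2 + 2*Z + Z*(12 + Z**2))*(2*Z)) = -10 + 2*(2*Z*(Z**2 + 2*Z + Z*(12 + Z**2))) = -10 + 4*Z*(Z**2 + 2*Z + Z*(12 + Z**2)))
(-46 + V(d(4)))*K(11, 11) = (-46 + (-10 + 4*4**3 + 4*4**4 + 56*4**2))*(-10/11) = (-46 + (-10 + 4*64 + 4*256 + 56*16))*(-10*1/11) = (-46 + (-10 + 256 + 1024 + 896))*(-10/11) = (-46 + 2166)*(-10/11) = 2120*(-10/11) = -21200/11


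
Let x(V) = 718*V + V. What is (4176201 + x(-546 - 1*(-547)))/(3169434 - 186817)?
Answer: 379720/271147 ≈ 1.4004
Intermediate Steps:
x(V) = 719*V
(4176201 + x(-546 - 1*(-547)))/(3169434 - 186817) = (4176201 + 719*(-546 - 1*(-547)))/(3169434 - 186817) = (4176201 + 719*(-546 + 547))/2982617 = (4176201 + 719*1)*(1/2982617) = (4176201 + 719)*(1/2982617) = 4176920*(1/2982617) = 379720/271147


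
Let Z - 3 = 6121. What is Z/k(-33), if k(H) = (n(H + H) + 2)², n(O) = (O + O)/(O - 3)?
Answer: 809899/2025 ≈ 399.95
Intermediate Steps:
n(O) = 2*O/(-3 + O) (n(O) = (2*O)/(-3 + O) = 2*O/(-3 + O))
Z = 6124 (Z = 3 + 6121 = 6124)
k(H) = (2 + 4*H/(-3 + 2*H))² (k(H) = (2*(H + H)/(-3 + (H + H)) + 2)² = (2*(2*H)/(-3 + 2*H) + 2)² = (4*H/(-3 + 2*H) + 2)² = (2 + 4*H/(-3 + 2*H))²)
Z/k(-33) = 6124/((4*(-3 + 4*(-33))²/(-3 + 2*(-33))²)) = 6124/((4*(-3 - 132)²/(-3 - 66)²)) = 6124/((4*(-135)²/(-69)²)) = 6124/((4*(1/4761)*18225)) = 6124/(8100/529) = 6124*(529/8100) = 809899/2025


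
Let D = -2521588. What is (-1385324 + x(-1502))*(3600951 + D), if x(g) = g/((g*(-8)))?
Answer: -11962140828259/8 ≈ -1.4953e+12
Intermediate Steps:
x(g) = -⅛ (x(g) = g/((-8*g)) = g*(-1/(8*g)) = -⅛)
(-1385324 + x(-1502))*(3600951 + D) = (-1385324 - ⅛)*(3600951 - 2521588) = -11082593/8*1079363 = -11962140828259/8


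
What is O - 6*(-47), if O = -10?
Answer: 272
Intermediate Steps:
O - 6*(-47) = -10 - 6*(-47) = -10 + 282 = 272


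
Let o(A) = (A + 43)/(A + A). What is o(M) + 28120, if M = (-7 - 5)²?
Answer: 8098747/288 ≈ 28121.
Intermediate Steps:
M = 144 (M = (-12)² = 144)
o(A) = (43 + A)/(2*A) (o(A) = (43 + A)/((2*A)) = (43 + A)*(1/(2*A)) = (43 + A)/(2*A))
o(M) + 28120 = (½)*(43 + 144)/144 + 28120 = (½)*(1/144)*187 + 28120 = 187/288 + 28120 = 8098747/288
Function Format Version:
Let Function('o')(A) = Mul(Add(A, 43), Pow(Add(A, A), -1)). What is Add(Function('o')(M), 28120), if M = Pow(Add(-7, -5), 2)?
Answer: Rational(8098747, 288) ≈ 28121.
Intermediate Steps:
M = 144 (M = Pow(-12, 2) = 144)
Function('o')(A) = Mul(Rational(1, 2), Pow(A, -1), Add(43, A)) (Function('o')(A) = Mul(Add(43, A), Pow(Mul(2, A), -1)) = Mul(Add(43, A), Mul(Rational(1, 2), Pow(A, -1))) = Mul(Rational(1, 2), Pow(A, -1), Add(43, A)))
Add(Function('o')(M), 28120) = Add(Mul(Rational(1, 2), Pow(144, -1), Add(43, 144)), 28120) = Add(Mul(Rational(1, 2), Rational(1, 144), 187), 28120) = Add(Rational(187, 288), 28120) = Rational(8098747, 288)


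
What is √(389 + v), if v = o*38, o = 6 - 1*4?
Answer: √465 ≈ 21.564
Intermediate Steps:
o = 2 (o = 6 - 4 = 2)
v = 76 (v = 2*38 = 76)
√(389 + v) = √(389 + 76) = √465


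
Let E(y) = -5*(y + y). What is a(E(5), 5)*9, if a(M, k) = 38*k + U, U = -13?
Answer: 1593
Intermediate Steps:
E(y) = -10*y
a(M, k) = -13 + 38*k (a(M, k) = 38*k - 13 = -13 + 38*k)
a(E(5), 5)*9 = (-13 + 38*5)*9 = (-13 + 190)*9 = 177*9 = 1593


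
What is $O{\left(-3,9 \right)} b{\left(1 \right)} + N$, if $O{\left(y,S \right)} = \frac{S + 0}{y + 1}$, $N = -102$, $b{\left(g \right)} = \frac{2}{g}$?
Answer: $-111$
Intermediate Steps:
$O{\left(y,S \right)} = \frac{S}{1 + y}$
$O{\left(-3,9 \right)} b{\left(1 \right)} + N = \frac{9}{1 - 3} \cdot \frac{2}{1} - 102 = \frac{9}{-2} \cdot 2 \cdot 1 - 102 = 9 \left(- \frac{1}{2}\right) 2 - 102 = \left(- \frac{9}{2}\right) 2 - 102 = -9 - 102 = -111$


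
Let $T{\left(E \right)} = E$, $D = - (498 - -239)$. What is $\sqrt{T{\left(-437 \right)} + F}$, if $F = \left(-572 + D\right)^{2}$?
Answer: $2 \sqrt{428261} \approx 1308.8$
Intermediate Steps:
$D = -737$ ($D = - (498 + 239) = \left(-1\right) 737 = -737$)
$F = 1713481$ ($F = \left(-572 - 737\right)^{2} = \left(-1309\right)^{2} = 1713481$)
$\sqrt{T{\left(-437 \right)} + F} = \sqrt{-437 + 1713481} = \sqrt{1713044} = 2 \sqrt{428261}$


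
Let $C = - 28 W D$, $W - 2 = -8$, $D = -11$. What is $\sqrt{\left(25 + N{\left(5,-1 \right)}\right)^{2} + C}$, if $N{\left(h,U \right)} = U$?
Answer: $2 i \sqrt{318} \approx 35.665 i$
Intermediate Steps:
$W = -6$ ($W = 2 - 8 = -6$)
$C = -1848$ ($C = \left(-28\right) \left(-6\right) \left(-11\right) = 168 \left(-11\right) = -1848$)
$\sqrt{\left(25 + N{\left(5,-1 \right)}\right)^{2} + C} = \sqrt{\left(25 - 1\right)^{2} - 1848} = \sqrt{24^{2} - 1848} = \sqrt{576 - 1848} = \sqrt{-1272} = 2 i \sqrt{318}$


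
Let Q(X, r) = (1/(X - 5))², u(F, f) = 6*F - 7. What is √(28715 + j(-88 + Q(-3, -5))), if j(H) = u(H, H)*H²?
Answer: I*√1077969718714/512 ≈ 2027.8*I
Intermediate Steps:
u(F, f) = -7 + 6*F
Q(X, r) = (-5 + X)⁻² (Q(X, r) = (1/(-5 + X))² = (-5 + X)⁻²)
j(H) = H²*(-7 + 6*H) (j(H) = (-7 + 6*H)*H² = H²*(-7 + 6*H))
√(28715 + j(-88 + Q(-3, -5))) = √(28715 + (-88 + (-5 - 3)⁻²)²*(-7 + 6*(-88 + (-5 - 3)⁻²))) = √(28715 + (-88 + (-8)⁻²)²*(-7 + 6*(-88 + (-8)⁻²))) = √(28715 + (-88 + 1/64)²*(-7 + 6*(-88 + 1/64))) = √(28715 + (-5631/64)²*(-7 + 6*(-5631/64))) = √(28715 + 31708161*(-7 - 16893/32)/4096) = √(28715 + (31708161/4096)*(-17117/32)) = √(28715 - 542748591837/131072) = √(-538984859357/131072) = I*√1077969718714/512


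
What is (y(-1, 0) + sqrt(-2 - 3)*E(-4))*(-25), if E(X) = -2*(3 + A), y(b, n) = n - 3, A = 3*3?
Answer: 75 + 600*I*sqrt(5) ≈ 75.0 + 1341.6*I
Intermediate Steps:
A = 9
y(b, n) = -3 + n
E(X) = -24 (E(X) = -2*(3 + 9) = -2*12 = -24)
(y(-1, 0) + sqrt(-2 - 3)*E(-4))*(-25) = ((-3 + 0) + sqrt(-2 - 3)*(-24))*(-25) = (-3 + sqrt(-5)*(-24))*(-25) = (-3 + (I*sqrt(5))*(-24))*(-25) = (-3 - 24*I*sqrt(5))*(-25) = 75 + 600*I*sqrt(5)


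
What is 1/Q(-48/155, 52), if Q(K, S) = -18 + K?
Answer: -155/2838 ≈ -0.054616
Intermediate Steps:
1/Q(-48/155, 52) = 1/(-18 - 48/155) = 1/(-2838/155) = -155/2838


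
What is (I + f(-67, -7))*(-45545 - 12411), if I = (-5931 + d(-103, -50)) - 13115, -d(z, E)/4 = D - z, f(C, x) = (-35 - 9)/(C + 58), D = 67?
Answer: 10286610440/9 ≈ 1.1430e+9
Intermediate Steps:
f(C, x) = -44/(58 + C)
d(z, E) = -268 + 4*z (d(z, E) = -4*(67 - z) = -268 + 4*z)
I = -19726 (I = (-5931 + (-268 + 4*(-103))) - 13115 = (-5931 + (-268 - 412)) - 13115 = (-5931 - 680) - 13115 = -6611 - 13115 = -19726)
(I + f(-67, -7))*(-45545 - 12411) = (-19726 - 44/(58 - 67))*(-45545 - 12411) = (-19726 - 44/(-9))*(-57956) = (-19726 - 44*(-⅑))*(-57956) = (-19726 + 44/9)*(-57956) = -177490/9*(-57956) = 10286610440/9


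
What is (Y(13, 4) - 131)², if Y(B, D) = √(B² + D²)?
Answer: (131 - √185)² ≈ 13782.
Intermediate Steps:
(Y(13, 4) - 131)² = (√(13² + 4²) - 131)² = (√(169 + 16) - 131)² = (√185 - 131)² = (-131 + √185)²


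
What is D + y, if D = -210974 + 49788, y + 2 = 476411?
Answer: 315223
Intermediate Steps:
y = 476409 (y = -2 + 476411 = 476409)
D = -161186
D + y = -161186 + 476409 = 315223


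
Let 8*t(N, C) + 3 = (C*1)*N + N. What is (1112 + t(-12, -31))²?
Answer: 85618009/64 ≈ 1.3378e+6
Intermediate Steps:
t(N, C) = -3/8 + N/8 + C*N/8 (t(N, C) = -3/8 + ((C*1)*N + N)/8 = -3/8 + (C*N + N)/8 = -3/8 + (N + C*N)/8 = -3/8 + (N/8 + C*N/8) = -3/8 + N/8 + C*N/8)
(1112 + t(-12, -31))² = (1112 + (-3/8 + (⅛)*(-12) + (⅛)*(-31)*(-12)))² = (1112 + (-3/8 - 3/2 + 93/2))² = (1112 + 357/8)² = (9253/8)² = 85618009/64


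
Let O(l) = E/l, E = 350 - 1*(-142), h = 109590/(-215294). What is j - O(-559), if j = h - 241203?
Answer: -14514289319700/60174673 ≈ -2.4120e+5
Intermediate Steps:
h = -54795/107647 (h = 109590*(-1/215294) = -54795/107647 ≈ -0.50902)
E = 492 (E = 350 + 142 = 492)
O(l) = 492/l
j = -25964834136/107647 (j = -54795/107647 - 241203 = -25964834136/107647 ≈ -2.4120e+5)
j - O(-559) = -25964834136/107647 - 492/(-559) = -25964834136/107647 - 492*(-1)/559 = -25964834136/107647 - 1*(-492/559) = -25964834136/107647 + 492/559 = -14514289319700/60174673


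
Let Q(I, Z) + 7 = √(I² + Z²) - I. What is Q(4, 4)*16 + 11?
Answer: -165 + 64*√2 ≈ -74.490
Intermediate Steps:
Q(I, Z) = -7 + √(I² + Z²) - I (Q(I, Z) = -7 + (√(I² + Z²) - I) = -7 + √(I² + Z²) - I)
Q(4, 4)*16 + 11 = (-7 + √(4² + 4²) - 1*4)*16 + 11 = (-7 + √(16 + 16) - 4)*16 + 11 = (-7 + √32 - 4)*16 + 11 = (-7 + 4*√2 - 4)*16 + 11 = (-11 + 4*√2)*16 + 11 = (-176 + 64*√2) + 11 = -165 + 64*√2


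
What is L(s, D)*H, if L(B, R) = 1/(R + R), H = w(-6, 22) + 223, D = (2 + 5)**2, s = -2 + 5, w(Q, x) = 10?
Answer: 233/98 ≈ 2.3776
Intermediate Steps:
s = 3
D = 49 (D = 7**2 = 49)
H = 233 (H = 10 + 223 = 233)
L(B, R) = 1/(2*R)
L(s, D)*H = ((1/2)/49)*233 = ((1/2)*(1/49))*233 = (1/98)*233 = 233/98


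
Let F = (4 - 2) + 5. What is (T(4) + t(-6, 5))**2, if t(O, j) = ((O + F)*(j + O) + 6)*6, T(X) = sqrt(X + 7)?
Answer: (30 + sqrt(11))**2 ≈ 1110.0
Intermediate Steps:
T(X) = sqrt(7 + X)
F = 7 (F = 2 + 5 = 7)
t(O, j) = 36 + 6*(7 + O)*(O + j) (t(O, j) = ((O + 7)*(j + O) + 6)*6 = ((7 + O)*(O + j) + 6)*6 = (6 + (7 + O)*(O + j))*6 = 36 + 6*(7 + O)*(O + j))
(T(4) + t(-6, 5))**2 = (sqrt(7 + 4) + (36 + 6*(-6)**2 + 42*(-6) + 42*5 + 6*(-6)*5))**2 = (sqrt(11) + (36 + 6*36 - 252 + 210 - 180))**2 = (sqrt(11) + (36 + 216 - 252 + 210 - 180))**2 = (sqrt(11) + 30)**2 = (30 + sqrt(11))**2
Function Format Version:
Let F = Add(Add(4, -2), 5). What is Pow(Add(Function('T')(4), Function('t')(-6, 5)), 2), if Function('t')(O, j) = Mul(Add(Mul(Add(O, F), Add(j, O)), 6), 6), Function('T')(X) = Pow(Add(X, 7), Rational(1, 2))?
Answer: Pow(Add(30, Pow(11, Rational(1, 2))), 2) ≈ 1110.0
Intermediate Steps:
Function('T')(X) = Pow(Add(7, X), Rational(1, 2))
F = 7 (F = Add(2, 5) = 7)
Function('t')(O, j) = Add(36, Mul(6, Add(7, O), Add(O, j))) (Function('t')(O, j) = Mul(Add(Mul(Add(O, 7), Add(j, O)), 6), 6) = Mul(Add(Mul(Add(7, O), Add(O, j)), 6), 6) = Mul(Add(6, Mul(Add(7, O), Add(O, j))), 6) = Add(36, Mul(6, Add(7, O), Add(O, j))))
Pow(Add(Function('T')(4), Function('t')(-6, 5)), 2) = Pow(Add(Pow(Add(7, 4), Rational(1, 2)), Add(36, Mul(6, Pow(-6, 2)), Mul(42, -6), Mul(42, 5), Mul(6, -6, 5))), 2) = Pow(Add(Pow(11, Rational(1, 2)), Add(36, Mul(6, 36), -252, 210, -180)), 2) = Pow(Add(Pow(11, Rational(1, 2)), Add(36, 216, -252, 210, -180)), 2) = Pow(Add(Pow(11, Rational(1, 2)), 30), 2) = Pow(Add(30, Pow(11, Rational(1, 2))), 2)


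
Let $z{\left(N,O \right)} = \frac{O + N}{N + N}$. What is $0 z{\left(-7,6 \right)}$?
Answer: $0$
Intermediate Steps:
$z{\left(N,O \right)} = \frac{N + O}{2 N}$
$0 z{\left(-7,6 \right)} = 0 \frac{-7 + 6}{2 \left(-7\right)} = 0 \cdot \frac{1}{2} \left(- \frac{1}{7}\right) \left(-1\right) = 0 \cdot \frac{1}{14} = 0$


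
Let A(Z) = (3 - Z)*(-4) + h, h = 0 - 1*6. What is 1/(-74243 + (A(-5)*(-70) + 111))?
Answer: -1/71472 ≈ -1.3991e-5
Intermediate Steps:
h = -6 (h = 0 - 6 = -6)
A(Z) = -18 + 4*Z (A(Z) = (3 - Z)*(-4) - 6 = (-12 + 4*Z) - 6 = -18 + 4*Z)
1/(-74243 + (A(-5)*(-70) + 111)) = 1/(-74243 + ((-18 + 4*(-5))*(-70) + 111)) = 1/(-74243 + ((-18 - 20)*(-70) + 111)) = 1/(-74243 + (-38*(-70) + 111)) = 1/(-74243 + (2660 + 111)) = 1/(-74243 + 2771) = 1/(-71472) = -1/71472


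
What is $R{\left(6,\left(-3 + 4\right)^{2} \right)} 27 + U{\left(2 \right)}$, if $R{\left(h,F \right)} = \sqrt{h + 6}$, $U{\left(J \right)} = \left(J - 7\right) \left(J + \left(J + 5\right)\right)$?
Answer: $-45 + 54 \sqrt{3} \approx 48.531$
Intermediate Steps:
$U{\left(J \right)} = \left(-7 + J\right) \left(5 + 2 J\right)$ ($U{\left(J \right)} = \left(-7 + J\right) \left(J + \left(5 + J\right)\right) = \left(-7 + J\right) \left(5 + 2 J\right)$)
$R{\left(h,F \right)} = \sqrt{6 + h}$
$R{\left(6,\left(-3 + 4\right)^{2} \right)} 27 + U{\left(2 \right)} = \sqrt{6 + 6} \cdot 27 - \left(53 - 8\right) = \sqrt{12} \cdot 27 - 45 = 2 \sqrt{3} \cdot 27 - 45 = 54 \sqrt{3} - 45 = -45 + 54 \sqrt{3}$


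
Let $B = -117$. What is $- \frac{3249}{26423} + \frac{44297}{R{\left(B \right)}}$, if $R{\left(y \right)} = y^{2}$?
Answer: $\frac{1125984070}{361704447} \approx 3.113$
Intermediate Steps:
$- \frac{3249}{26423} + \frac{44297}{R{\left(B \right)}} = - \frac{3249}{26423} + \frac{44297}{\left(-117\right)^{2}} = \left(-3249\right) \frac{1}{26423} + \frac{44297}{13689} = - \frac{3249}{26423} + 44297 \cdot \frac{1}{13689} = - \frac{3249}{26423} + \frac{44297}{13689} = \frac{1125984070}{361704447}$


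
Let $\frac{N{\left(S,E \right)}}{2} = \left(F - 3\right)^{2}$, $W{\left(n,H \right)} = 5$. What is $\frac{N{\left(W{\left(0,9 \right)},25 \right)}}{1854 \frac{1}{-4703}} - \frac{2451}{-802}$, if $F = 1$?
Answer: $- \frac{12815147}{743454} \approx -17.237$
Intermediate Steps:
$N{\left(S,E \right)} = 8$ ($N{\left(S,E \right)} = 2 \left(1 - 3\right)^{2} = 2 \left(-2\right)^{2} = 2 \cdot 4 = 8$)
$\frac{N{\left(W{\left(0,9 \right)},25 \right)}}{1854 \frac{1}{-4703}} - \frac{2451}{-802} = \frac{8}{1854 \frac{1}{-4703}} - \frac{2451}{-802} = \frac{8}{1854 \left(- \frac{1}{4703}\right)} - - \frac{2451}{802} = \frac{8}{- \frac{1854}{4703}} + \frac{2451}{802} = 8 \left(- \frac{4703}{1854}\right) + \frac{2451}{802} = - \frac{18812}{927} + \frac{2451}{802} = - \frac{12815147}{743454}$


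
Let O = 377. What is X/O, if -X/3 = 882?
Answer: -2646/377 ≈ -7.0186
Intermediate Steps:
X = -2646 (X = -3*882 = -2646)
X/O = -2646/377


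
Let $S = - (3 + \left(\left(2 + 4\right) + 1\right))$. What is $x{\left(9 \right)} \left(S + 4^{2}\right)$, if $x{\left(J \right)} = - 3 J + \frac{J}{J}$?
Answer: $-156$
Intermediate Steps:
$x{\left(J \right)} = 1 - 3 J$ ($x{\left(J \right)} = - 3 J + 1 = 1 - 3 J$)
$S = -10$ ($S = - (3 + \left(6 + 1\right)) = - (3 + 7) = \left(-1\right) 10 = -10$)
$x{\left(9 \right)} \left(S + 4^{2}\right) = \left(1 - 27\right) \left(-10 + 4^{2}\right) = \left(1 - 27\right) \left(-10 + 16\right) = \left(-26\right) 6 = -156$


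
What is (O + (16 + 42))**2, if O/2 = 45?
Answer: 21904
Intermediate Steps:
O = 90 (O = 2*45 = 90)
(O + (16 + 42))**2 = (90 + (16 + 42))**2 = (90 + 58)**2 = 148**2 = 21904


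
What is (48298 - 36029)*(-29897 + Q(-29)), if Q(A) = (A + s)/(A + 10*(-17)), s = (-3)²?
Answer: -72994206927/199 ≈ -3.6680e+8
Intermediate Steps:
s = 9
Q(A) = (9 + A)/(-170 + A) (Q(A) = (A + 9)/(A + 10*(-17)) = (9 + A)/(A - 170) = (9 + A)/(-170 + A))
(48298 - 36029)*(-29897 + Q(-29)) = (48298 - 36029)*(-29897 + (9 - 29)/(-170 - 29)) = 12269*(-29897 - 20/(-199)) = 12269*(-29897 - 1/199*(-20)) = 12269*(-29897 + 20/199) = 12269*(-5949483/199) = -72994206927/199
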